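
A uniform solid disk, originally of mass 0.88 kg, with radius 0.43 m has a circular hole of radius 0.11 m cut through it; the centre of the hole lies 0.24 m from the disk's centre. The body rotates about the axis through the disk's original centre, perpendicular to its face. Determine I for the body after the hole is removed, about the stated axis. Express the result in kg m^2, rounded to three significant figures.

Unpierced body about its centre: I₀ = (1/2)MR² = (1/2)(0.88)(0.43)² = 0.081356 kg m^2.
The removed disk has mass m = M·(r/R)² = (0.88)(0.11/0.43)² = 0.057588 kg (same uniform areal density).
Its moment of inertia about the rotation axis (parallel-axis theorem): I_hole = (1/2)mr² + md² = (1/2)(0.057588)(0.11)² + (0.057588)(0.24)² = 0.0036655 kg m^2.
Treating the hole as negative mass, I = I₀ − I_hole = 0.081356 − 0.0036655 = 0.077691 kg m^2.

0.0777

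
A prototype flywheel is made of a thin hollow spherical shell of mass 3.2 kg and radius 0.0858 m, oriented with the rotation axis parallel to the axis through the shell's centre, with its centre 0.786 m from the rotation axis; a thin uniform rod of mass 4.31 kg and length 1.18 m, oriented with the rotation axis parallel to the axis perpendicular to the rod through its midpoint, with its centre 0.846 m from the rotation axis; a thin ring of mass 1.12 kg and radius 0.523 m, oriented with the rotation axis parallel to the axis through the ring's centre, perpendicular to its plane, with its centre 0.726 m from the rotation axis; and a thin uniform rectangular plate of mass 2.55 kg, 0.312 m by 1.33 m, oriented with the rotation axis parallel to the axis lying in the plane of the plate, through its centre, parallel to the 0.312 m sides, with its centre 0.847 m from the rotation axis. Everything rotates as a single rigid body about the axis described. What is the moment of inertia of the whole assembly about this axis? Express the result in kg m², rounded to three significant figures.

8.68

Spherical shell: I_cm = (2/3)MR² = (2/3)(3.2)(0.0858)² = 0.015705 kg m²; centre at d = 0.786 m, so the parallel axis theorem gives I = 0.015705 + (3.2)(0.786)² = 1.9927 kg m².
Thin rod: I_cm = (1/12)ML² = (1/12)(4.31)(1.18)² = 0.5001 kg m²; centre at d = 0.846 m, so the parallel axis theorem gives I = 0.5001 + (4.31)(0.846)² = 3.5848 kg m².
Thin ring: I_cm = MR² = (1.12)(0.523)² = 0.30635 kg m²; centre at d = 0.726 m, so the parallel axis theorem gives I = 0.30635 + (1.12)(0.726)² = 0.89668 kg m².
Rectangular plate: I_cm = (1/12)Mb² = (1/12)(2.55)(1.33)² = 0.37589 kg m²; centre at d = 0.847 m, so the parallel axis theorem gives I = 0.37589 + (2.55)(0.847)² = 2.2053 kg m².
Total I = 1.9927 + 3.5848 + 0.89668 + 2.2053 = 8.6795 kg m².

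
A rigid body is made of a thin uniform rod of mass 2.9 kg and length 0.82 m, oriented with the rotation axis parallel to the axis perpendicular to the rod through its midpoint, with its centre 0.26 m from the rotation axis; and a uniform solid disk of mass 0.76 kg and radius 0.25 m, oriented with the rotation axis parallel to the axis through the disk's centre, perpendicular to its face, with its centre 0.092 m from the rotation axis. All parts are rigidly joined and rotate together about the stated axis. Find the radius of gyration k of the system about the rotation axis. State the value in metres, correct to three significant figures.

Thin rod: I_cm = (1/12)ML² = (1/12)(2.9)(0.82)² = 0.1625 kg m²; centre at d = 0.26 m, so I = I_cm + Md² gives I = 0.1625 + (2.9)(0.26)² = 0.35854 kg m².
Solid disk: I_cm = (1/2)MR² = (1/2)(0.76)(0.25)² = 0.02375 kg m²; centre at d = 0.092 m, so I = I_cm + Md² gives I = 0.02375 + (0.76)(0.092)² = 0.030183 kg m².
Total I = 0.38872 kg m²; total mass M = 3.66 kg.
k = √(I/M) = √(0.38872/3.66) = 0.32589 m.

0.326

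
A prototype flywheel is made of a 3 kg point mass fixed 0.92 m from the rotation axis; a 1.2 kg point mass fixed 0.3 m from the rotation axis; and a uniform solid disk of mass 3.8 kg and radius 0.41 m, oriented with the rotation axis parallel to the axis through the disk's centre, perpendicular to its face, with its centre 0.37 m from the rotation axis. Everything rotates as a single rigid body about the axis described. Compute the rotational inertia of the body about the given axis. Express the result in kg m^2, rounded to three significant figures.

3.49

Point mass: I_cm = 0; centre at d = 0.92 m, so the parallel axis theorem gives I = 0 + (3)(0.92)² = 2.5392 kg m^2.
Point mass: I_cm = 0; centre at d = 0.3 m, so the parallel axis theorem gives I = 0 + (1.2)(0.3)² = 0.108 kg m^2.
Solid disk: I_cm = (1/2)MR² = (1/2)(3.8)(0.41)² = 0.31939 kg m^2; centre at d = 0.37 m, so the parallel axis theorem gives I = 0.31939 + (3.8)(0.37)² = 0.83961 kg m^2.
Total I = 2.5392 + 0.108 + 0.83961 = 3.4868 kg m^2.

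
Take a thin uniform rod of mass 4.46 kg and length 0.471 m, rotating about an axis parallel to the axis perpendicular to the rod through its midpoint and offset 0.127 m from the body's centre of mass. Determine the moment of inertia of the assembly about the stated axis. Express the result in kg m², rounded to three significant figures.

I_cm = (1/12)ML² = (1/12)(4.46)(0.471)² = 0.082451 kg m²; centre at d = 0.127 m, so I = I_cm + Md² gives I = 0.082451 + (4.46)(0.127)² = 0.15439 kg m².

0.154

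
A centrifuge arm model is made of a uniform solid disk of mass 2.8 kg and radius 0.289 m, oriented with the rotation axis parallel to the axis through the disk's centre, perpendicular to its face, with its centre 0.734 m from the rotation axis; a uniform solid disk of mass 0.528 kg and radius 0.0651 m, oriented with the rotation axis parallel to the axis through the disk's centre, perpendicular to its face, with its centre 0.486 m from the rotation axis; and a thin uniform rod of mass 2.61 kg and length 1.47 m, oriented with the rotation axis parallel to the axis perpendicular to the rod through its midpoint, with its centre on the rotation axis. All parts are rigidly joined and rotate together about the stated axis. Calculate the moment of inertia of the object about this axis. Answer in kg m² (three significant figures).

Solid disk: I_cm = (1/2)MR² = (1/2)(2.8)(0.289)² = 0.11693 kg m²; centre at d = 0.734 m, so the parallel axis theorem gives I = 0.11693 + (2.8)(0.734)² = 1.6254 kg m².
Solid disk: I_cm = (1/2)MR² = (1/2)(0.528)(0.0651)² = 0.0011188 kg m²; centre at d = 0.486 m, so the parallel axis theorem gives I = 0.0011188 + (0.528)(0.486)² = 0.12583 kg m².
Thin rod: I_cm = (1/12)ML² = (1/12)(2.61)(1.47)² = 0.47 kg m²; axis through the centre, so I = 0.47 kg m².
Total I = 1.6254 + 0.12583 + 0.47 = 2.2213 kg m².

2.22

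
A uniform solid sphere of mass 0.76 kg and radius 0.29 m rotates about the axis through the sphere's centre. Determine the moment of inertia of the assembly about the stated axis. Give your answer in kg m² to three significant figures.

0.0256

I_cm = (2/5)MR² = (2/5)(0.76)(0.29)² = 0.025566 kg m²; axis through the centre, so I = 0.025566 kg m².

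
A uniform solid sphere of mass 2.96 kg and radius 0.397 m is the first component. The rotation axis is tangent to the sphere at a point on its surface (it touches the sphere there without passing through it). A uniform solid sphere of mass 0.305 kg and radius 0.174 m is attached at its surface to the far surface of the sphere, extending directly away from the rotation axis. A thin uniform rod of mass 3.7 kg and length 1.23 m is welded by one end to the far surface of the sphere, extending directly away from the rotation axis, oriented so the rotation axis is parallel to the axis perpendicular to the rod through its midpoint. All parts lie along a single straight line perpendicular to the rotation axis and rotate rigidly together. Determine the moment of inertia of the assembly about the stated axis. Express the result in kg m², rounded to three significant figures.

Solid sphere: I_cm = (2/5)MR² = (2/5)(2.96)(0.397)² = 0.18661 kg m²; centre at d = 0.397 m, so the parallel axis theorem gives I = 0.18661 + (2.96)(0.397)² = 0.65313 kg m².
Solid sphere: I_cm = (2/5)MR² = (2/5)(0.305)(0.174)² = 0.0036937 kg m²; centre at d = 0.397 + 0.397 + 0.174 = 0.968 m, so the parallel axis theorem gives I = 0.0036937 + (0.305)(0.968)² = 0.28949 kg m².
Thin rod: I_cm = (1/12)ML² = (1/12)(3.7)(1.23)² = 0.46648 kg m²; centre at d = 0.397 + 0.397 + 0.174 + 0.174 + 0.615 = 1.757 m, so the parallel axis theorem gives I = 0.46648 + (3.7)(1.757)² = 11.889 kg m².
Total I = 0.65313 + 0.28949 + 11.889 = 12.831 kg m².

12.8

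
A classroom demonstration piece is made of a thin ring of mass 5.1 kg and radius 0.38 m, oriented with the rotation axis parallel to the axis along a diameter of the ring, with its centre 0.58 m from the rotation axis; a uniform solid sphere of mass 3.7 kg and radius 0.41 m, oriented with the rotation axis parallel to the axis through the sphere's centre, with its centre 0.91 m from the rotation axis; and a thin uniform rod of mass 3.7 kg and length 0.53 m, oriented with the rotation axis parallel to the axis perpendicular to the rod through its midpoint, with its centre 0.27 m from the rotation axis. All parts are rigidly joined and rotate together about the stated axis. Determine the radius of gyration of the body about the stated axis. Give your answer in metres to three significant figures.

0.678

Thin ring: I_cm = (1/2)MR² = (1/2)(5.1)(0.38)² = 0.36822 kg m^2; centre at d = 0.58 m, so the parallel axis theorem gives I = 0.36822 + (5.1)(0.58)² = 2.0839 kg m^2.
Solid sphere: I_cm = (2/5)MR² = (2/5)(3.7)(0.41)² = 0.24879 kg m^2; centre at d = 0.91 m, so the parallel axis theorem gives I = 0.24879 + (3.7)(0.91)² = 3.3128 kg m^2.
Thin rod: I_cm = (1/12)ML² = (1/12)(3.7)(0.53)² = 0.086611 kg m^2; centre at d = 0.27 m, so the parallel axis theorem gives I = 0.086611 + (3.7)(0.27)² = 0.35634 kg m^2.
Total I = 5.753 kg m^2; total mass M = 12.5 kg.
k = √(I/M) = √(5.753/12.5) = 0.67841 m.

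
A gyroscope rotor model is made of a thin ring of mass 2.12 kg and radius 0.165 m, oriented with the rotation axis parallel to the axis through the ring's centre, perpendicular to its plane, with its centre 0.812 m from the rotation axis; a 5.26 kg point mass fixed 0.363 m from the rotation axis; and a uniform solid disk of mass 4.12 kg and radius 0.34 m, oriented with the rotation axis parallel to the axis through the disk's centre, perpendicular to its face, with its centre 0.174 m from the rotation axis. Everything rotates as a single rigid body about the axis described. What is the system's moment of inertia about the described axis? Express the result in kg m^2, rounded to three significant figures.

2.51

Thin ring: I_cm = MR² = (2.12)(0.165)² = 0.057717 kg m^2; centre at d = 0.812 m, so I = I_cm + Md² gives I = 0.057717 + (2.12)(0.812)² = 1.4555 kg m^2.
Point mass: I_cm = 0; centre at d = 0.363 m, so I = I_cm + Md² gives I = 0 + (5.26)(0.363)² = 0.6931 kg m^2.
Solid disk: I_cm = (1/2)MR² = (1/2)(4.12)(0.34)² = 0.23814 kg m^2; centre at d = 0.174 m, so I = I_cm + Md² gives I = 0.23814 + (4.12)(0.174)² = 0.36287 kg m^2.
Total I = 1.4555 + 0.6931 + 0.36287 = 2.5115 kg m^2.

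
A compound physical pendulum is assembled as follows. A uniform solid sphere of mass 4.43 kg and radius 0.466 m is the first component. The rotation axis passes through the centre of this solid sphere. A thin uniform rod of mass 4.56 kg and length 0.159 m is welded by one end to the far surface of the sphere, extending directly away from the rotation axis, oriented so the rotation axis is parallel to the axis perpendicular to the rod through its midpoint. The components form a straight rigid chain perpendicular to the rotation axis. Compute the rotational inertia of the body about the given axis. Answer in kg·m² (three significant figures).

Solid sphere: I_cm = (2/5)MR² = (2/5)(4.43)(0.466)² = 0.3848 kg·m²; axis through the centre, so I = 0.3848 kg·m².
Thin rod: I_cm = (1/12)ML² = (1/12)(4.56)(0.159)² = 0.0096068 kg·m²; centre at d = 0.466 + 0.0795 = 0.5455 m, so the parallel axis theorem gives I = 0.0096068 + (4.56)(0.5455)² = 1.3665 kg·m².
Total I = 0.3848 + 1.3665 = 1.7513 kg·m².

1.75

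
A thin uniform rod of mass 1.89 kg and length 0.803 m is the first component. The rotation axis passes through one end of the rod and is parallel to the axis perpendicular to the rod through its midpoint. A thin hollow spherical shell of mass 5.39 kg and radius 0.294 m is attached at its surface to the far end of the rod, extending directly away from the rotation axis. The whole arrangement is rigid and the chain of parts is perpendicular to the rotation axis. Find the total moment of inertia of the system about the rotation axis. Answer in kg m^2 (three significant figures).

Thin rod: I_cm = (1/12)ML² = (1/12)(1.89)(0.803)² = 0.10156 kg m^2; centre at d = 0.4015 m, so the parallel axis theorem gives I = 0.10156 + (1.89)(0.4015)² = 0.40623 kg m^2.
Spherical shell: I_cm = (2/3)MR² = (2/3)(5.39)(0.294)² = 0.31059 kg m^2; centre at d = 0.4015 + 0.4015 + 0.294 = 1.097 m, so the parallel axis theorem gives I = 0.31059 + (5.39)(1.097)² = 6.797 kg m^2.
Total I = 0.40623 + 6.797 = 7.2032 kg m^2.

7.20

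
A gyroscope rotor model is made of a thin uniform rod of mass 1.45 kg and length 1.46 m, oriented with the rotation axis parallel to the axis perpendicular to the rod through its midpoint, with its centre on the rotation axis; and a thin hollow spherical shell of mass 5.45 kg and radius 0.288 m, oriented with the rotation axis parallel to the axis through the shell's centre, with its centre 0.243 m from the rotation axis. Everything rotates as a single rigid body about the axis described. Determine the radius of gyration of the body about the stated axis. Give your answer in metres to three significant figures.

Thin rod: I_cm = (1/12)ML² = (1/12)(1.45)(1.46)² = 0.25757 kg m²; axis through the centre, so I = 0.25757 kg m².
Spherical shell: I_cm = (2/3)MR² = (2/3)(5.45)(0.288)² = 0.30136 kg m²; centre at d = 0.243 m, so the parallel axis theorem gives I = 0.30136 + (5.45)(0.243)² = 0.62318 kg m².
Total I = 0.88075 kg m²; total mass M = 6.9 kg.
k = √(I/M) = √(0.88075/6.9) = 0.35727 m.

0.357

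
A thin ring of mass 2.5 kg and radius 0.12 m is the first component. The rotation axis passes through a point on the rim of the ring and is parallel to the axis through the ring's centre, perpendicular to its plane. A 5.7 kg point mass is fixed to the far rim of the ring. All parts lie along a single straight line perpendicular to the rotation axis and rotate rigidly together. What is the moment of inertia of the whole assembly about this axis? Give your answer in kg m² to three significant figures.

Thin ring: I_cm = MR² = (2.5)(0.12)² = 0.036 kg m²; centre at d = 0.12 m, so the parallel axis theorem gives I = 0.036 + (2.5)(0.12)² = 0.072 kg m².
Point mass: I_cm = 0; centre at d = 0.12 + 0.12 = 0.24 m, so the parallel axis theorem gives I = 0 + (5.7)(0.24)² = 0.32832 kg m².
Total I = 0.072 + 0.32832 = 0.40032 kg m².

0.400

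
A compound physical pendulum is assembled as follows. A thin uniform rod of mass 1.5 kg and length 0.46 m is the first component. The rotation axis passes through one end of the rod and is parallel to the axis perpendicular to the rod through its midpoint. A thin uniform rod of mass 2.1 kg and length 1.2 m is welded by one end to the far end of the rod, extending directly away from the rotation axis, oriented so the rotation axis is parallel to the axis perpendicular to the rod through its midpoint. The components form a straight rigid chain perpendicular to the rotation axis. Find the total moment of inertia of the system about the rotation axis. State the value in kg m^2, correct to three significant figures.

2.72

Thin rod: I_cm = (1/12)ML² = (1/12)(1.5)(0.46)² = 0.02645 kg m^2; centre at d = 0.23 m, so the parallel axis theorem gives I = 0.02645 + (1.5)(0.23)² = 0.1058 kg m^2.
Thin rod: I_cm = (1/12)ML² = (1/12)(2.1)(1.2)² = 0.252 kg m^2; centre at d = 0.23 + 0.23 + 0.6 = 1.06 m, so the parallel axis theorem gives I = 0.252 + (2.1)(1.06)² = 2.6116 kg m^2.
Total I = 0.1058 + 2.6116 = 2.7174 kg m^2.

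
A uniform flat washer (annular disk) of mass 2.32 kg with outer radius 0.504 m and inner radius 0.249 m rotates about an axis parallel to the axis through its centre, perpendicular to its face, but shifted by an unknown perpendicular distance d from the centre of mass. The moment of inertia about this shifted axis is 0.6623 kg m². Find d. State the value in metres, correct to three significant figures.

About the centre-of-mass axis, I_cm = (1/2)M(R²+r²) = (1/2)(2.32)[(0.504)² + (0.249)²] = 0.36658 kg m².
Parallel axis theorem: I = I_cm + Md², so Md² = 0.6623 − 0.36658 = 0.29572 kg m².
d = √(0.29572 / 2.32) = 0.35702 m.

0.357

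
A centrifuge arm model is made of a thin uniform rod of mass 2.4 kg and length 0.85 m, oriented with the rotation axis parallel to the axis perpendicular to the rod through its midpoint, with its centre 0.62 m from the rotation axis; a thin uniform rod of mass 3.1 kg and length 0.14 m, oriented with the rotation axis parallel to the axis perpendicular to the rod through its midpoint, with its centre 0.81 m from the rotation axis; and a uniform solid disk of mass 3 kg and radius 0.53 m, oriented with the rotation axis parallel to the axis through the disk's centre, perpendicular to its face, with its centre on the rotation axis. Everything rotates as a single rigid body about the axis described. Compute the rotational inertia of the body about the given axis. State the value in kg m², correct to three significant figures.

Thin rod: I_cm = (1/12)ML² = (1/12)(2.4)(0.85)² = 0.1445 kg m²; centre at d = 0.62 m, so the parallel axis theorem gives I = 0.1445 + (2.4)(0.62)² = 1.0671 kg m².
Thin rod: I_cm = (1/12)ML² = (1/12)(3.1)(0.14)² = 0.0050633 kg m²; centre at d = 0.81 m, so the parallel axis theorem gives I = 0.0050633 + (3.1)(0.81)² = 2.039 kg m².
Solid disk: I_cm = (1/2)MR² = (1/2)(3)(0.53)² = 0.42135 kg m²; axis through the centre, so I = 0.42135 kg m².
Total I = 1.0671 + 2.039 + 0.42135 = 3.5274 kg m².

3.53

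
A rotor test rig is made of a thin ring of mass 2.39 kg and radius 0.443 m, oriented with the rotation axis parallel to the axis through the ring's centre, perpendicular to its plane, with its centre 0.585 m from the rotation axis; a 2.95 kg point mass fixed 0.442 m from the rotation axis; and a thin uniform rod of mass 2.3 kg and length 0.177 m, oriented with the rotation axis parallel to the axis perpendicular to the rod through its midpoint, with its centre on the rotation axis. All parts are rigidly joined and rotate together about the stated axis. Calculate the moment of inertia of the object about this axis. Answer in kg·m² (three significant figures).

Thin ring: I_cm = MR² = (2.39)(0.443)² = 0.46904 kg·m²; centre at d = 0.585 m, so I = I_cm + Md² gives I = 0.46904 + (2.39)(0.585)² = 1.287 kg·m².
Point mass: I_cm = 0; centre at d = 0.442 m, so I = I_cm + Md² gives I = 0 + (2.95)(0.442)² = 0.57632 kg·m².
Thin rod: I_cm = (1/12)ML² = (1/12)(2.3)(0.177)² = 0.0060047 kg·m²; axis through the centre, so I = 0.0060047 kg·m².
Total I = 1.287 + 0.57632 + 0.0060047 = 1.8693 kg·m².

1.87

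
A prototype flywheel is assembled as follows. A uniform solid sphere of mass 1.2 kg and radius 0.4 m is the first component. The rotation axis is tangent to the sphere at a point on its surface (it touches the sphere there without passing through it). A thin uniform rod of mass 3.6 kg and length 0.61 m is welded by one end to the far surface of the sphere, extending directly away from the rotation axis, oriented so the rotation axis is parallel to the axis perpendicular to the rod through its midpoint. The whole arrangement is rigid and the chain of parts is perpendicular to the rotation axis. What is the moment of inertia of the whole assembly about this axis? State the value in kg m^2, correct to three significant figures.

Solid sphere: I_cm = (2/5)MR² = (2/5)(1.2)(0.4)² = 0.0768 kg m^2; centre at d = 0.4 m, so I = I_cm + Md² gives I = 0.0768 + (1.2)(0.4)² = 0.2688 kg m^2.
Thin rod: I_cm = (1/12)ML² = (1/12)(3.6)(0.61)² = 0.11163 kg m^2; centre at d = 0.4 + 0.4 + 0.305 = 1.105 m, so I = I_cm + Md² gives I = 0.11163 + (3.6)(1.105)² = 4.5073 kg m^2.
Total I = 0.2688 + 4.5073 = 4.7761 kg m^2.

4.78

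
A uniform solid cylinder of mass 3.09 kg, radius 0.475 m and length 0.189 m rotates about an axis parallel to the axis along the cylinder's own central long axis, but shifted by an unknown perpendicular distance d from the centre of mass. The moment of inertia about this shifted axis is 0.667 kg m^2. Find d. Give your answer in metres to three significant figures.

0.321

About the centre-of-mass axis, I_cm = (1/2)MR² = (1/2)(3.09)(0.475)² = 0.34859 kg m^2.
Parallel axis theorem: I = I_cm + Md², so Md² = 0.667 − 0.34859 = 0.31841 kg m^2.
d = √(0.31841 / 3.09) = 0.32101 m.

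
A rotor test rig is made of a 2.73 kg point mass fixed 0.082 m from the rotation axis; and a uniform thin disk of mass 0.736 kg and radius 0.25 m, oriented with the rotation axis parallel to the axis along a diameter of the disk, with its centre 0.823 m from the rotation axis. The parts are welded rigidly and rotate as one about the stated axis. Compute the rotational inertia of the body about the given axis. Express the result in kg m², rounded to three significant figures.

0.528

Point mass: I_cm = 0; centre at d = 0.082 m, so the parallel axis theorem gives I = 0 + (2.73)(0.082)² = 0.018357 kg m².
Thin disk: I_cm = (1/4)MR² = (1/4)(0.736)(0.25)² = 0.0115 kg m²; centre at d = 0.823 m, so the parallel axis theorem gives I = 0.0115 + (0.736)(0.823)² = 0.51001 kg m².
Total I = 0.018357 + 0.51001 = 0.52837 kg m².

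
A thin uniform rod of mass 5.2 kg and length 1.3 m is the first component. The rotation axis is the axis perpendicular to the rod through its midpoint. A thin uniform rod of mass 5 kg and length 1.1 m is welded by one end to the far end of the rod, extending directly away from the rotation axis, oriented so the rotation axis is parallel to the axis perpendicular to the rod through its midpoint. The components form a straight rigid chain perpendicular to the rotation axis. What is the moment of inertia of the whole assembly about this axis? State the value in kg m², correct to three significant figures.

Thin rod: I_cm = (1/12)ML² = (1/12)(5.2)(1.3)² = 0.73233 kg m²; axis through the centre, so I = 0.73233 kg m².
Thin rod: I_cm = (1/12)ML² = (1/12)(5)(1.1)² = 0.50417 kg m²; centre at d = 0.65 + 0.55 = 1.2 m, so I = I_cm + Md² gives I = 0.50417 + (5)(1.2)² = 7.7042 kg m².
Total I = 0.73233 + 7.7042 = 8.4365 kg m².

8.44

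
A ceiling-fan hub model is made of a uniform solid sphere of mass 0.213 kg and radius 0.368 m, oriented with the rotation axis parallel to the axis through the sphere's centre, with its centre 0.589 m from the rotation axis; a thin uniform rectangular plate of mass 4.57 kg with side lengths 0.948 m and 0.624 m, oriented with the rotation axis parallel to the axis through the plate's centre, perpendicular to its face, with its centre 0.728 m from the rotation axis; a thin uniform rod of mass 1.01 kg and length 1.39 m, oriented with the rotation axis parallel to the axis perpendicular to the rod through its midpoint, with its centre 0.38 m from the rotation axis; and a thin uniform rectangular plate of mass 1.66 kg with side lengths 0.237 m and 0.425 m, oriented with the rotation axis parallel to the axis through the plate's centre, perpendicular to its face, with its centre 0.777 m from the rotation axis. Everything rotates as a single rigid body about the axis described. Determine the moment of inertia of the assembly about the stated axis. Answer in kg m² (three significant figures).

Solid sphere: I_cm = (2/5)MR² = (2/5)(0.213)(0.368)² = 0.011538 kg m²; centre at d = 0.589 m, so I = I_cm + Md² gives I = 0.011538 + (0.213)(0.589)² = 0.085432 kg m².
Rectangular plate: I_cm = (1/12)M(a²+b²) = (1/12)(4.57)[(0.948)² + (0.624)²] = 0.49054 kg m²; centre at d = 0.728 m, so I = I_cm + Md² gives I = 0.49054 + (4.57)(0.728)² = 2.9126 kg m².
Thin rod: I_cm = (1/12)ML² = (1/12)(1.01)(1.39)² = 0.16262 kg m²; centre at d = 0.38 m, so I = I_cm + Md² gives I = 0.16262 + (1.01)(0.38)² = 0.30846 kg m².
Rectangular plate: I_cm = (1/12)M(a²+b²) = (1/12)(1.66)[(0.237)² + (0.425)²] = 0.032757 kg m²; centre at d = 0.777 m, so I = I_cm + Md² gives I = 0.032757 + (1.66)(0.777)² = 1.0349 kg m².
Total I = 0.085432 + 2.9126 + 0.30846 + 1.0349 = 4.3414 kg m².

4.34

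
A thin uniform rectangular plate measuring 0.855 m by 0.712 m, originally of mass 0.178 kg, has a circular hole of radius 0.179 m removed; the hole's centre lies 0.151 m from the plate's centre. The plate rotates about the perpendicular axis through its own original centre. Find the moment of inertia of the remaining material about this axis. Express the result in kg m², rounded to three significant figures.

Unpierced body about its centre: I₀ = (1/12)M(a²+b²) = (1/12)(0.178)[(0.855)² + (0.712)²] = 0.018363 kg m².
The removed disk has mass m = M·πr²/(ab) = (0.178)·π(0.179)²/(0.855·0.712) = 0.029433 kg (same uniform areal density).
Its moment of inertia about the rotation axis (parallel-axis theorem): I_hole = (1/2)mr² + md² = (1/2)(0.029433)(0.179)² + (0.029433)(0.151)² = 0.0011426 kg m².
Treating the hole as negative mass, I = I₀ − I_hole = 0.018363 − 0.0011426 = 0.017221 kg m².

0.0172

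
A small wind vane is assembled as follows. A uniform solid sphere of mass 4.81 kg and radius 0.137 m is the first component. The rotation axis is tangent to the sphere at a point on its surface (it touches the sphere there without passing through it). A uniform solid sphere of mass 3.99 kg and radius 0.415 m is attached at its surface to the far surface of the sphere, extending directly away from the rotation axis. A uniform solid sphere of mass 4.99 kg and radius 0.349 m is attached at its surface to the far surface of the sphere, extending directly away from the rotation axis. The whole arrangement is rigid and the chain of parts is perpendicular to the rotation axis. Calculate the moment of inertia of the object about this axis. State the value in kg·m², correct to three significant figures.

13.1

Solid sphere: I_cm = (2/5)MR² = (2/5)(4.81)(0.137)² = 0.036112 kg·m²; centre at d = 0.137 m, so I = I_cm + Md² gives I = 0.036112 + (4.81)(0.137)² = 0.12639 kg·m².
Solid sphere: I_cm = (2/5)MR² = (2/5)(3.99)(0.415)² = 0.27487 kg·m²; centre at d = 0.137 + 0.137 + 0.415 = 0.689 m, so I = I_cm + Md² gives I = 0.27487 + (3.99)(0.689)² = 2.169 kg·m².
Solid sphere: I_cm = (2/5)MR² = (2/5)(4.99)(0.349)² = 0.24311 kg·m²; centre at d = 0.137 + 0.137 + 0.415 + 0.415 + 0.349 = 1.453 m, so I = I_cm + Md² gives I = 0.24311 + (4.99)(1.453)² = 10.778 kg·m².
Total I = 0.12639 + 2.169 + 10.778 = 13.073 kg·m².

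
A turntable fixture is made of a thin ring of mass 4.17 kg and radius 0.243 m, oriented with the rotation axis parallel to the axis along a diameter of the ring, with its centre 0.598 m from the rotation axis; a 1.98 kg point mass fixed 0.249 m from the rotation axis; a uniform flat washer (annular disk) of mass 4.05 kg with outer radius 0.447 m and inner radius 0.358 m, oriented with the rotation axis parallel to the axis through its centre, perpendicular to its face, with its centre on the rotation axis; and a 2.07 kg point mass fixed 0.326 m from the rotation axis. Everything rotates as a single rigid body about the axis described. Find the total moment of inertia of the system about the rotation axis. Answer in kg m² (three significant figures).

Thin ring: I_cm = (1/2)MR² = (1/2)(4.17)(0.243)² = 0.12312 kg m²; centre at d = 0.598 m, so the parallel axis theorem gives I = 0.12312 + (4.17)(0.598)² = 1.6143 kg m².
Point mass: I_cm = 0; centre at d = 0.249 m, so the parallel axis theorem gives I = 0 + (1.98)(0.249)² = 0.12276 kg m².
Annular disk: I_cm = (1/2)M(R²+r²) = (1/2)(4.05)[(0.447)² + (0.358)²] = 0.66415 kg m²; axis through the centre, so I = 0.66415 kg m².
Point mass: I_cm = 0; centre at d = 0.326 m, so the parallel axis theorem gives I = 0 + (2.07)(0.326)² = 0.21999 kg m².
Total I = 1.6143 + 0.12276 + 0.66415 + 0.21999 = 2.6212 kg m².

2.62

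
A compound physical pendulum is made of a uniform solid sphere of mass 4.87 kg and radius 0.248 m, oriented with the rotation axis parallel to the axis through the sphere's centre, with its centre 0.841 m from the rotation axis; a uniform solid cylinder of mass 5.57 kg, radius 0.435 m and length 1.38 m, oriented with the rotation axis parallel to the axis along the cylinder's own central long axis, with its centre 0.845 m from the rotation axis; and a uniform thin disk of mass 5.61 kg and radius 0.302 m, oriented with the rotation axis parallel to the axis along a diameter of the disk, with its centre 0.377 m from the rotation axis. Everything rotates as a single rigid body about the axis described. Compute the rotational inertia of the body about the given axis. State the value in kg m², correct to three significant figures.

Solid sphere: I_cm = (2/5)MR² = (2/5)(4.87)(0.248)² = 0.11981 kg m²; centre at d = 0.841 m, so the parallel axis theorem gives I = 0.11981 + (4.87)(0.841)² = 3.5643 kg m².
Solid cylinder: I_cm = (1/2)MR² = (1/2)(5.57)(0.435)² = 0.52699 kg m²; centre at d = 0.845 m, so the parallel axis theorem gives I = 0.52699 + (5.57)(0.845)² = 4.5041 kg m².
Thin disk: I_cm = (1/4)MR² = (1/4)(5.61)(0.302)² = 0.12791 kg m²; centre at d = 0.377 m, so the parallel axis theorem gives I = 0.12791 + (5.61)(0.377)² = 0.92526 kg m².
Total I = 3.5643 + 4.5041 + 0.92526 = 8.9936 kg m².

8.99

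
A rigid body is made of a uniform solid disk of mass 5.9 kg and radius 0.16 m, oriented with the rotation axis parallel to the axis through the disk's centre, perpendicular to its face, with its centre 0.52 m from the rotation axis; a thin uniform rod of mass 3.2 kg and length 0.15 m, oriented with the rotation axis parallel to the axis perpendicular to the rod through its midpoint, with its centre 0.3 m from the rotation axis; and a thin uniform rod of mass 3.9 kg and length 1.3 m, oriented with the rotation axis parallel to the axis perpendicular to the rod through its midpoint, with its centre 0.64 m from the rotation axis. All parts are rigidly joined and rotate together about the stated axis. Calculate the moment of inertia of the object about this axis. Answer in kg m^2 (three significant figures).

4.11

Solid disk: I_cm = (1/2)MR² = (1/2)(5.9)(0.16)² = 0.07552 kg m^2; centre at d = 0.52 m, so the parallel axis theorem gives I = 0.07552 + (5.9)(0.52)² = 1.6709 kg m^2.
Thin rod: I_cm = (1/12)ML² = (1/12)(3.2)(0.15)² = 0.006 kg m^2; centre at d = 0.3 m, so the parallel axis theorem gives I = 0.006 + (3.2)(0.3)² = 0.294 kg m^2.
Thin rod: I_cm = (1/12)ML² = (1/12)(3.9)(1.3)² = 0.54925 kg m^2; centre at d = 0.64 m, so the parallel axis theorem gives I = 0.54925 + (3.9)(0.64)² = 2.1467 kg m^2.
Total I = 1.6709 + 0.294 + 2.1467 = 4.1116 kg m^2.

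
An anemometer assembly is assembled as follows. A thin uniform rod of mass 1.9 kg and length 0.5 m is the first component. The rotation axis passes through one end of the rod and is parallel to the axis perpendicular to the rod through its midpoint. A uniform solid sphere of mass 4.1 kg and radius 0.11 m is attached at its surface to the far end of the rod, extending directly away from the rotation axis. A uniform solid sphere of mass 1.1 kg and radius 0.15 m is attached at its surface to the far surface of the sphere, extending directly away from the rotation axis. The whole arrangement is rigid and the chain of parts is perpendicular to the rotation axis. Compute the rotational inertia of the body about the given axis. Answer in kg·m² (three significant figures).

Thin rod: I_cm = (1/12)ML² = (1/12)(1.9)(0.5)² = 0.039583 kg·m²; centre at d = 0.25 m, so the parallel axis theorem gives I = 0.039583 + (1.9)(0.25)² = 0.15833 kg·m².
Solid sphere: I_cm = (2/5)MR² = (2/5)(4.1)(0.11)² = 0.019844 kg·m²; centre at d = 0.25 + 0.25 + 0.11 = 0.61 m, so the parallel axis theorem gives I = 0.019844 + (4.1)(0.61)² = 1.5455 kg·m².
Solid sphere: I_cm = (2/5)MR² = (2/5)(1.1)(0.15)² = 0.0099 kg·m²; centre at d = 0.25 + 0.25 + 0.11 + 0.11 + 0.15 = 0.87 m, so the parallel axis theorem gives I = 0.0099 + (1.1)(0.87)² = 0.84249 kg·m².
Total I = 0.15833 + 1.5455 + 0.84249 = 2.5463 kg·m².

2.55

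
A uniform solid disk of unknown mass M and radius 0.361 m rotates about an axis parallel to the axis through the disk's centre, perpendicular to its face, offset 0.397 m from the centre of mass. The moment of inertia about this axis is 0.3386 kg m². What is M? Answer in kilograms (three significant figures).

1.52

I = I_cm + Md² = (1/2)MR² + Md² = M·[0.5·(0.361)² + (0.397)²] = M·0.22277.
So M = 0.3386 / 0.22277 = 1.52 kg.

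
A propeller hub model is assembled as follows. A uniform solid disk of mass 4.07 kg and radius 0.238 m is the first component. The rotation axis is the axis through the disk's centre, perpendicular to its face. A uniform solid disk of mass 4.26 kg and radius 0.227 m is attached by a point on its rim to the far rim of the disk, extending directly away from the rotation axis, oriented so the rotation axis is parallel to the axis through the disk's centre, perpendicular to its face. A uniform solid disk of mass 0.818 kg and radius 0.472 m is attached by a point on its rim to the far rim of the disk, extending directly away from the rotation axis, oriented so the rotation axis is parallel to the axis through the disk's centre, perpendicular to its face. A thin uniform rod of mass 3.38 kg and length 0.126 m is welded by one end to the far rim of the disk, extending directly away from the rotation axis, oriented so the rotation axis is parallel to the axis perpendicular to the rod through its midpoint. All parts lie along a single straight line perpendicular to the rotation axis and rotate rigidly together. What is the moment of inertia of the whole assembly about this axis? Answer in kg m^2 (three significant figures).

Solid disk: I_cm = (1/2)MR² = (1/2)(4.07)(0.238)² = 0.11527 kg m^2; axis through the centre, so I = 0.11527 kg m^2.
Solid disk: I_cm = (1/2)MR² = (1/2)(4.26)(0.227)² = 0.10976 kg m^2; centre at d = 0.238 + 0.227 = 0.465 m, so I = I_cm + Md² gives I = 0.10976 + (4.26)(0.465)² = 1.0309 kg m^2.
Solid disk: I_cm = (1/2)MR² = (1/2)(0.818)(0.472)² = 0.091119 kg m^2; centre at d = 0.238 + 0.227 + 0.227 + 0.472 = 1.164 m, so I = I_cm + Md² gives I = 0.091119 + (0.818)(1.164)² = 1.1994 kg m^2.
Thin rod: I_cm = (1/12)ML² = (1/12)(3.38)(0.126)² = 0.0044717 kg m^2; centre at d = 0.238 + 0.227 + 0.227 + 0.472 + 0.472 + 0.063 = 1.699 m, so I = I_cm + Md² gives I = 0.0044717 + (3.38)(1.699)² = 9.7612 kg m^2.
Total I = 0.11527 + 1.0309 + 1.1994 + 9.7612 = 12.107 kg m^2.

12.1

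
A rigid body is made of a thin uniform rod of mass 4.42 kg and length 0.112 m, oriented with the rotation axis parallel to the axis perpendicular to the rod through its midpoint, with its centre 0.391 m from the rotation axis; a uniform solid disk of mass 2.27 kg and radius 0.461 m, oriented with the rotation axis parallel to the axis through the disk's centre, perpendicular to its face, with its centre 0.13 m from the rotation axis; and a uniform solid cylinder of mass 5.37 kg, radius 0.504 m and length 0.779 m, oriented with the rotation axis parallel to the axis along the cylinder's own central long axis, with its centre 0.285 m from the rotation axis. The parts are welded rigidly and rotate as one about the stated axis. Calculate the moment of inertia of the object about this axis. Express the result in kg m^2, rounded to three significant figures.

Thin rod: I_cm = (1/12)ML² = (1/12)(4.42)(0.112)² = 0.0046204 kg m^2; centre at d = 0.391 m, so I = I_cm + Md² gives I = 0.0046204 + (4.42)(0.391)² = 0.68035 kg m^2.
Solid disk: I_cm = (1/2)MR² = (1/2)(2.27)(0.461)² = 0.24121 kg m^2; centre at d = 0.13 m, so I = I_cm + Md² gives I = 0.24121 + (2.27)(0.13)² = 0.27957 kg m^2.
Solid cylinder: I_cm = (1/2)MR² = (1/2)(5.37)(0.504)² = 0.68203 kg m^2; centre at d = 0.285 m, so I = I_cm + Md² gives I = 0.68203 + (5.37)(0.285)² = 1.1182 kg m^2.
Total I = 0.68035 + 0.27957 + 1.1182 = 2.0781 kg m^2.

2.08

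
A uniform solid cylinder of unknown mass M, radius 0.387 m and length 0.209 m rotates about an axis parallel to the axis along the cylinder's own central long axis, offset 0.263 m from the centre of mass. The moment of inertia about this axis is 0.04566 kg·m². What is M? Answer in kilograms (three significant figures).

I = I_cm + Md² = (1/2)MR² + Md² = M·[0.5·(0.387)² + (0.263)²] = M·0.14405.
So M = 0.04566 / 0.14405 = 0.31697 kg.

0.317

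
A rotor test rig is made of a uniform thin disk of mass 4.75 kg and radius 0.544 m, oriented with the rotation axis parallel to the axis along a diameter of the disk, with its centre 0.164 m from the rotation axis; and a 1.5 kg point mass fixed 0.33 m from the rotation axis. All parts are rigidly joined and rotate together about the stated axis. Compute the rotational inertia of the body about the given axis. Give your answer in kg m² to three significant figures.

0.643

Thin disk: I_cm = (1/4)MR² = (1/4)(4.75)(0.544)² = 0.35142 kg m²; centre at d = 0.164 m, so I = I_cm + Md² gives I = 0.35142 + (4.75)(0.164)² = 0.47918 kg m².
Point mass: I_cm = 0; centre at d = 0.33 m, so I = I_cm + Md² gives I = 0 + (1.5)(0.33)² = 0.16335 kg m².
Total I = 0.47918 + 0.16335 = 0.64253 kg m².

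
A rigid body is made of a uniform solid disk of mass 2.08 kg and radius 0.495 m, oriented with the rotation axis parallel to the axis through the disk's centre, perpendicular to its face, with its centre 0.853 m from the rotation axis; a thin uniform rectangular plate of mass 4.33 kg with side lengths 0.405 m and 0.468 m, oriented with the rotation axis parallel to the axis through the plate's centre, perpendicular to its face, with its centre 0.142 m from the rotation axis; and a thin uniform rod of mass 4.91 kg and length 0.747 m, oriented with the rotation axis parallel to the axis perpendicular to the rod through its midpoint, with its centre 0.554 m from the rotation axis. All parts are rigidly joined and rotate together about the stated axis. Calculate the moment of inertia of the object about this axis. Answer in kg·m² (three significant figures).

3.73

Solid disk: I_cm = (1/2)MR² = (1/2)(2.08)(0.495)² = 0.25483 kg·m²; centre at d = 0.853 m, so I = I_cm + Md² gives I = 0.25483 + (2.08)(0.853)² = 1.7683 kg·m².
Rectangular plate: I_cm = (1/12)M(a²+b²) = (1/12)(4.33)[(0.405)² + (0.468)²] = 0.13822 kg·m²; centre at d = 0.142 m, so I = I_cm + Md² gives I = 0.13822 + (4.33)(0.142)² = 0.22553 kg·m².
Thin rod: I_cm = (1/12)ML² = (1/12)(4.91)(0.747)² = 0.22832 kg·m²; centre at d = 0.554 m, so I = I_cm + Md² gives I = 0.22832 + (4.91)(0.554)² = 1.7353 kg·m².
Total I = 1.7683 + 0.22553 + 1.7353 = 3.7291 kg·m².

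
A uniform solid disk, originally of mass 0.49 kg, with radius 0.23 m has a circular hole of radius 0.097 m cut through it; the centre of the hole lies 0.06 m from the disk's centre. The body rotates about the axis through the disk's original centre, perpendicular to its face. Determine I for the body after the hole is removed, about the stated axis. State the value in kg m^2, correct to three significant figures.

0.0122

Unpierced body about its centre: I₀ = (1/2)MR² = (1/2)(0.49)(0.23)² = 0.01296 kg m^2.
The removed disk has mass m = M·(r/R)² = (0.49)(0.097/0.23)² = 0.087153 kg (same uniform areal density).
Its moment of inertia about the rotation axis (parallel-axis theorem): I_hole = (1/2)mr² + md² = (1/2)(0.087153)(0.097)² + (0.087153)(0.06)² = 0.00072376 kg m^2.
Treating the hole as negative mass, I = I₀ − I_hole = 0.01296 − 0.00072376 = 0.012237 kg m^2.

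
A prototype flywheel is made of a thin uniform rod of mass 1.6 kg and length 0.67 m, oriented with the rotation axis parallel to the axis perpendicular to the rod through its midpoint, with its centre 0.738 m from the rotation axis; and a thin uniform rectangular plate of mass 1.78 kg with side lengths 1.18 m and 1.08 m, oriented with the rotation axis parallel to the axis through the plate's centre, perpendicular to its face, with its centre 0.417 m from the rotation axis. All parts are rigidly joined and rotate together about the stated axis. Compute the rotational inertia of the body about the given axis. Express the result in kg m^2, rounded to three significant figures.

Thin rod: I_cm = (1/12)ML² = (1/12)(1.6)(0.67)² = 0.059853 kg m^2; centre at d = 0.738 m, so I = I_cm + Md² gives I = 0.059853 + (1.6)(0.738)² = 0.93128 kg m^2.
Rectangular plate: I_cm = (1/12)M(a²+b²) = (1/12)(1.78)[(1.18)² + (1.08)²] = 0.37956 kg m^2; centre at d = 0.417 m, so I = I_cm + Md² gives I = 0.37956 + (1.78)(0.417)² = 0.68908 kg m^2.
Total I = 0.93128 + 0.68908 = 1.6204 kg m^2.

1.62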